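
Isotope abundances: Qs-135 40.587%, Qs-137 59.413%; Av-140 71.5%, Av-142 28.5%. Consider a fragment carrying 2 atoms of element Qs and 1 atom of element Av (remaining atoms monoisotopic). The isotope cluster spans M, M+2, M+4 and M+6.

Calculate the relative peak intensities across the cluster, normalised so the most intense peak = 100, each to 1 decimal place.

Element Qs pattern (n=2): 0.16473046 : 0.48227909 : 0.35299046
Element Av pattern (n=1): 0.7150 : 0.2850
Convolve the two distributions (both contribute in 2-u steps):
  M: 0.16473046×0.7150 = 0.117782
  M+2: 0.16473046×0.2850 + 0.48227909×0.7150 = 0.391778
  M+4: 0.48227909×0.2850 + 0.35299046×0.7150 = 0.389838
  M+6: 0.35299046×0.2850 = 0.100602
Scale to base peak (0.391778) = 100: 30.1 : 100.0 : 99.5 : 25.7

30.1 : 100.0 : 99.5 : 25.7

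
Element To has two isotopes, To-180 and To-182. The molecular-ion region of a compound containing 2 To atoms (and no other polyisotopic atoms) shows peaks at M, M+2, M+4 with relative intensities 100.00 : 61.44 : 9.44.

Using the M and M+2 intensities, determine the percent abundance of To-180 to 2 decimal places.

Write p for the To-180 fraction. I(M+2)/I(M) = [C(2,1)·p^1·(1−p)] / p^2 = 2·(1−p)/p = 61.44/100.00 = 0.6144
(1−p)/p = 0.6144/2 = 0.3072  ⇒  p = 1/(1 + 0.3072) = 0.7650
To-180: 76.50%, To-182: 23.50%.

76.50%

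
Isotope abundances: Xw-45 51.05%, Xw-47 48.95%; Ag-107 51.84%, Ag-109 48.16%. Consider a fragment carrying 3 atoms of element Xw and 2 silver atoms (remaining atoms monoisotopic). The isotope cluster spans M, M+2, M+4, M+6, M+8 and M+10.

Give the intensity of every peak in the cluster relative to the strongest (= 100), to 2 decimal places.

Element Xw pattern (n=3): 0.13304153 : 0.38270615 : 0.3669631 : 0.11728922
Silver pattern (n=2): 0.26873856 : 0.49932288 : 0.23193856
Convolve the two distributions (both contribute in 2-u steps):
  M: 0.13304153×0.26873856 = 0.035753
  M+2: 0.13304153×0.49932288 + 0.38270615×0.26873856 = 0.169279
  M+4: 0.13304153×0.23193856 + 0.38270615×0.49932288 + 0.3669631×0.26873856 = 0.320569
  M+6: 0.38270615×0.23193856 + 0.3669631×0.49932288 + 0.11728922×0.26873856 = 0.303518
  M+8: 0.3669631×0.23193856 + 0.11728922×0.49932288 = 0.143678
  M+10: 0.11728922×0.23193856 = 0.027204
Scale to base peak (0.320569) = 100: 11.15 : 52.81 : 100.00 : 94.68 : 44.82 : 8.49

11.15 : 52.81 : 100.00 : 94.68 : 44.82 : 8.49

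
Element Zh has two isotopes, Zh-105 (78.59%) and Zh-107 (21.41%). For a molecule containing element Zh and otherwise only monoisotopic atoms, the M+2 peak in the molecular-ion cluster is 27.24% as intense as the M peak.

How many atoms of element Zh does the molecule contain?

For n independent Zh atoms, I(M+2)/I(M) = n · (abundance Zh-107) / (abundance Zh-105) = n · 0.2141/0.7859.
n = 0.2724 × 0.7859/0.2141 = 1.00 ≈ 1

1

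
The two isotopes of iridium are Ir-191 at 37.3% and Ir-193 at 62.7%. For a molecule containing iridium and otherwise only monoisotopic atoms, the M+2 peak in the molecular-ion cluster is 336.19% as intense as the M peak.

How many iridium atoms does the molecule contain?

2

For n independent Ir atoms, I(M+2)/I(M) = n · (abundance Ir-193) / (abundance Ir-191) = n · 0.627/0.373.
n = 3.3619 × 0.373/0.627 = 2.00 ≈ 2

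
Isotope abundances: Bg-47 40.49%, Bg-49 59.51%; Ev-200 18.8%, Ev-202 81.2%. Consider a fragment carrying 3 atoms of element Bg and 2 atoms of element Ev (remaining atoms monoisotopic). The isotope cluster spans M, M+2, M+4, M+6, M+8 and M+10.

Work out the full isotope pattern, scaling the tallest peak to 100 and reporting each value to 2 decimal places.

0.67 : 8.80 : 42.63 : 95.34 : 100.00 : 39.93

Element Bg pattern (n=3): 0.06638093 : 0.29268924 : 0.43017873 : 0.2107511
Element Ev pattern (n=2): 0.035344 : 0.305312 : 0.659344
Convolve the two distributions (both contribute in 2-u steps):
  M: 0.06638093×0.035344 = 0.002346
  M+2: 0.06638093×0.305312 + 0.29268924×0.035344 = 0.030612
  M+4: 0.06638093×0.659344 + 0.29268924×0.305312 + 0.43017873×0.035344 = 0.148334
  M+6: 0.29268924×0.659344 + 0.43017873×0.305312 + 0.2107511×0.035344 = 0.331770
  M+8: 0.43017873×0.659344 + 0.2107511×0.305312 = 0.347981
  M+10: 0.2107511×0.659344 = 0.138957
Scale to base peak (0.347981) = 100: 0.67 : 8.80 : 42.63 : 95.34 : 100.00 : 39.93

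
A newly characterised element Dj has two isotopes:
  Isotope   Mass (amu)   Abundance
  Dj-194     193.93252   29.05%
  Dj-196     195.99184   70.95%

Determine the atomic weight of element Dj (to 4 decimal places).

Ar = Σ fᵢ·mᵢ = 0.2905 × 193.93252 + 0.7095 × 195.99184
= 56.337397 + 139.056210 = 195.393607 amu

195.3936 amu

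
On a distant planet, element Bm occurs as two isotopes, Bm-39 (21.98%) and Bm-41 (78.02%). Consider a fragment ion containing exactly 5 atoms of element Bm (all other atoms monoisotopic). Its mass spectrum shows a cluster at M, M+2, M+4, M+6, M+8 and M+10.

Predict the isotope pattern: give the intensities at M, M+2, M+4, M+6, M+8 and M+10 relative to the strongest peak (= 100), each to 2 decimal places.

Each Bm atom is independently Bm-39 (p = 0.2198) or Bm-41 (q = 0.7802); the cluster is the binomial expansion (p + q)^5.
P(M) = 0.2198^5 = 0.000513
P(M+2) = 5 × 0.2198^4 × 0.7802^1 = 0.009105
P(M+4) = 10 × 0.2198^3 × 0.7802^2 = 0.064639
P(M+6) = 10 × 0.2198^2 × 0.7802^3 = 0.229442
P(M+8) = 5 × 0.2198^1 × 0.7802^4 = 0.407213
P(M+10) = 0.7802^5 = 0.289088
The M+8 peak is largest (0.407213); scaling to 100 gives 0.13 : 2.24 : 15.87 : 56.34 : 100.00 : 70.99.

0.13 : 2.24 : 15.87 : 56.34 : 100.00 : 70.99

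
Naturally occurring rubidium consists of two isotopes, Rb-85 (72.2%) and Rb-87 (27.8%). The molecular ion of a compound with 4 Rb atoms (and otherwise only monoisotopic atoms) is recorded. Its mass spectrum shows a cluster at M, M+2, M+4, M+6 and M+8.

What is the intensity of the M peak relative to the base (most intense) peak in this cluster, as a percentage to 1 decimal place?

64.9%

Binomial terms of (0.722 + 0.278)^4: M 0.2717, M+2 0.4185, M+4 0.2417, M+6 0.0620, M+8 0.0060 → M+2 is the base peak.
P(M+2) = C(4,1) × 0.722^3 × 0.278^1 = 4 × 0.37636705 × 0.2780 = 0.418520 (base)
P(M) = C(4,0) × 0.722^4 × 0.278^0 = 1 × 0.27173701 × 1.0000 = 0.271737
Relative intensity = 0.271737 / 0.418520 × 100 = 64.9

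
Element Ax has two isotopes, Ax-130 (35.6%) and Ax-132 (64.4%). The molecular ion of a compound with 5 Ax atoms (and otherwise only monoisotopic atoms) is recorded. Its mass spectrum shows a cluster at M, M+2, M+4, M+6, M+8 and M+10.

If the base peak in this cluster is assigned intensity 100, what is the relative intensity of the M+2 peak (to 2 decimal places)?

15.28

(0.356 + 0.644)^5 gives M 0.0057, M+2 0.0517, M+4 0.1871, M+6 0.3385, M+8 0.3062, M+10 0.1108; the largest is M+6.
P(M+6) = C(5,3) × 0.356^2 × 0.644^3 = 10 × 0.126736 × 0.26708998 = 0.338499 (base)
P(M+2) = C(5,1) × 0.356^4 × 0.644^1 = 5 × 0.01606201 × 0.6440 = 0.051720
Relative intensity = 0.051720 / 0.338499 × 100 = 15.28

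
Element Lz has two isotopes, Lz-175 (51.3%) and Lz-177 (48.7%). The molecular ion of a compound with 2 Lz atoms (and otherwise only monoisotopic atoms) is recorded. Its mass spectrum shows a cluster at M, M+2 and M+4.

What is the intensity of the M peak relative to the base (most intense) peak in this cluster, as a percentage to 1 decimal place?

52.7%

(0.513 + 0.487)^2 gives M 0.2632, M+2 0.4997, M+4 0.2372; the largest is M+2.
P(M+2) = C(2,1) × 0.513^1 × 0.487^1 = 2 × 0.5130 × 0.4870 = 0.499662 (base)
P(M) = C(2,0) × 0.513^2 × 0.487^0 = 1 × 0.263169 × 1.0000 = 0.263169
Relative intensity = 0.263169 / 0.499662 × 100 = 52.7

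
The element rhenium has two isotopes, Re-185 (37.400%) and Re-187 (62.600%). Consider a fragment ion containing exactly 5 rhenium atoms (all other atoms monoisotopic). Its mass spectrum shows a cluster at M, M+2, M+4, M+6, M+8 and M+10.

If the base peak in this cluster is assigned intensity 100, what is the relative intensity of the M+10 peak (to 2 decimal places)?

Binomial terms of (0.37400 + 0.62600)^5: M 0.0073, M+2 0.0612, M+4 0.2050, M+6 0.3431, M+8 0.2872, M+10 0.0961 → M+6 is the base peak.
P(M+6) = C(5,3) × 0.37400^2 × 0.62600^3 = 10 × 0.139876 × 0.24531438 = 0.343136 (base)
P(M+10) = C(5,5) × 0.37400^0 × 0.62600^5 = 1 × 1.0000 × 0.09613282 = 0.096133
Relative intensity = 0.096133 / 0.343136 × 100 = 28.02

28.02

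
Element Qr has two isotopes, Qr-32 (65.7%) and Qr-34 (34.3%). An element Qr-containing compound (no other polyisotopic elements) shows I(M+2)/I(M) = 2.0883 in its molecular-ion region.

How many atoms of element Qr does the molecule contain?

4

With n Qr atoms, P(M+2)/P(M) = C(n,1)·p^(n−1)q / p^n = n·q/p = n · 0.343/0.657.
n = 2.0883 × 0.657/0.343 = 4.00 ≈ 4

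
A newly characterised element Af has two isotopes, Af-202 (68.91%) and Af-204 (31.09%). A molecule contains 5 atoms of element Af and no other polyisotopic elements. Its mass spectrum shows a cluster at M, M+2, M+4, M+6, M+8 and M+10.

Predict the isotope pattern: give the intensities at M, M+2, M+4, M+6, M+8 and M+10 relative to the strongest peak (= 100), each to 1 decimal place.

44.3 : 100.0 : 90.2 : 40.7 : 9.2 : 0.8

Expanding (0.6891 + 0.3109)^5:
P(M) = 0.6891^5 = 0.155386
P(M+2) = 5 × 0.6891^4 × 0.3109^1 = 0.350526
P(M+4) = 10 × 0.6891^3 × 0.3109^2 = 0.316292
P(M+6) = 10 × 0.6891^2 × 0.3109^3 = 0.142701
P(M+8) = 5 × 0.6891^1 × 0.3109^4 = 0.032191
P(M+10) = 0.3109^5 = 0.002905
The M+2 peak is largest (0.350526); scaling to 100 gives 44.3 : 100.0 : 90.2 : 40.7 : 9.2 : 0.8.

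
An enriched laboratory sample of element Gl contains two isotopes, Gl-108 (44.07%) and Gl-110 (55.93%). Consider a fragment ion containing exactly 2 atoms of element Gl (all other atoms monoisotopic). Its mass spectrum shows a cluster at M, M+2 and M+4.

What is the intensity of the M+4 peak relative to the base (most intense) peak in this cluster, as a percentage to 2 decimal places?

63.46%

(0.4407 + 0.5593)^2 gives M 0.1942, M+2 0.4930, M+4 0.3128; the largest is M+2.
P(M+2) = C(2,1) × 0.4407^1 × 0.5593^1 = 2 × 0.4407 × 0.5593 = 0.492967 (base)
P(M+4) = C(2,2) × 0.4407^0 × 0.5593^2 = 1 × 1.0000 × 0.31281649 = 0.312816
Relative intensity = 0.312816 / 0.492967 × 100 = 63.46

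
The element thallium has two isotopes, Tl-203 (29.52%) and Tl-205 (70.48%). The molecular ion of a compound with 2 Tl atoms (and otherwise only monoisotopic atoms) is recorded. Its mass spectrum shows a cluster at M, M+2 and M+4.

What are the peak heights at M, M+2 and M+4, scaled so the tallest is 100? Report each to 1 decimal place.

17.5 : 83.8 : 100.0

Expanding (0.2952 + 0.7048)^2:
P(M) = 0.2952^2 = 0.087143
P(M+2) = 2 × 0.2952^1 × 0.7048^1 = 0.416114
P(M+4) = 0.7048^2 = 0.496743
The M+4 peak is largest (0.496743); scaling to 100 gives 17.5 : 83.8 : 100.0.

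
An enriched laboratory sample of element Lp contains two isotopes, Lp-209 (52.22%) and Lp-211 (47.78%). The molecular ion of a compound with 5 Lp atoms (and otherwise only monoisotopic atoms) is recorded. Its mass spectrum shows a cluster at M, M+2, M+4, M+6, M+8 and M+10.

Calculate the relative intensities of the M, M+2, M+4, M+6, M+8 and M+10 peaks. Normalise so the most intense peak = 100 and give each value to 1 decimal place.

Each Lp atom is independently Lp-209 (p = 0.5222) or Lp-211 (q = 0.4778); the cluster is the binomial expansion (p + q)^5.
P(M) = 0.5222^5 = 0.038832
P(M+2) = 5 × 0.5222^4 × 0.4778^1 = 0.177649
P(M+4) = 10 × 0.5222^3 × 0.4778^2 = 0.325089
P(M+6) = 10 × 0.5222^2 × 0.4778^3 = 0.297449
P(M+8) = 5 × 0.5222^1 × 0.4778^4 = 0.136079
P(M+10) = 0.4778^5 = 0.024902
The M+4 peak is largest (0.325089); scaling to 100 gives 11.9 : 54.6 : 100.0 : 91.5 : 41.9 : 7.7.

11.9 : 54.6 : 100.0 : 91.5 : 41.9 : 7.7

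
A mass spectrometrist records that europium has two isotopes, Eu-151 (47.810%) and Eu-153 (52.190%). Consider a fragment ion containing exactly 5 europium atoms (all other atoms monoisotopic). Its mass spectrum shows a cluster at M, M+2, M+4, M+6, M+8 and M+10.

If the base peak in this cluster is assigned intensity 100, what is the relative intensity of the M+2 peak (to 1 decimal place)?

42.0

(0.47810 + 0.52190)^5 gives M 0.0250, M+2 0.1363, M+4 0.2977, M+6 0.3249, M+8 0.1774, M+10 0.0387; the largest is M+6.
P(M+6) = C(5,3) × 0.47810^2 × 0.52190^3 = 10 × 0.22857961 × 0.14215492 = 0.324937 (base)
P(M+2) = C(5,1) × 0.47810^4 × 0.52190^1 = 5 × 0.05224864 × 0.5219 = 0.136343
Relative intensity = 0.136343 / 0.324937 × 100 = 42.0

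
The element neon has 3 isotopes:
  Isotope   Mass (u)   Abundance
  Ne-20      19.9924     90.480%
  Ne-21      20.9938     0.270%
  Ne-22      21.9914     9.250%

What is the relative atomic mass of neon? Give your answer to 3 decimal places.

Average mass = Σ (abundance × isotope mass) = 0.90480 × 19.9924 + 0.00270 × 20.9938 + 0.09250 × 21.9914
= 18.08912 + 0.05668 + 2.03420 = 20.18000 u

20.180 u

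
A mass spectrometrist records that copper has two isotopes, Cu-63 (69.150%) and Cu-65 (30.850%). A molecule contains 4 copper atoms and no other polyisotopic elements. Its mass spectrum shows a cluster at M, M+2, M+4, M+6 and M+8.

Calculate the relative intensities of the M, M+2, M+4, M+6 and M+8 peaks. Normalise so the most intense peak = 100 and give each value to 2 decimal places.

The 4 Cu atoms are independent, so intensities follow the terms of (0.69150 + 0.30850)^4.
P(M) = 0.69150^4 = 0.228649
P(M+2) = 4 × 0.69150^3 × 0.30850^1 = 0.408030
P(M+4) = 6 × 0.69150^2 × 0.30850^2 = 0.273052
P(M+6) = 4 × 0.69150^1 × 0.30850^3 = 0.081212
P(M+8) = 0.30850^4 = 0.009058
The M+2 peak is largest (0.408030); scaling to 100 gives 56.04 : 100.00 : 66.92 : 19.90 : 2.22.

56.04 : 100.00 : 66.92 : 19.90 : 2.22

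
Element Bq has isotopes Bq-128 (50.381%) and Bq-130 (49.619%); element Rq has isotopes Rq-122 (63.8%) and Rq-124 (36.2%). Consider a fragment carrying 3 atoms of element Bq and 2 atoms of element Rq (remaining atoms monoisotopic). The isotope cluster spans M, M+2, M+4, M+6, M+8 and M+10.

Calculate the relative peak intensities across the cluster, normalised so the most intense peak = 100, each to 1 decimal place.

Element Bq pattern (n=3): 0.12787933 : 0.37783556 : 0.37212089 : 0.12216422
Element Rq pattern (n=2): 0.407044 : 0.461912 : 0.131044
Convolve the two distributions (both contribute in 2-u steps):
  M: 0.12787933×0.407044 = 0.052053
  M+2: 0.12787933×0.461912 + 0.37783556×0.407044 = 0.212865
  M+4: 0.12787933×0.131044 + 0.37783556×0.461912 + 0.37212089×0.407044 = 0.342754
  M+6: 0.37783556×0.131044 + 0.37212089×0.461912 + 0.12216422×0.407044 = 0.271126
  M+8: 0.37212089×0.131044 + 0.12216422×0.461912 = 0.105193
  M+10: 0.12216422×0.131044 = 0.016009
Scale to base peak (0.342754) = 100: 15.2 : 62.1 : 100.0 : 79.1 : 30.7 : 4.7

15.2 : 62.1 : 100.0 : 79.1 : 30.7 : 4.7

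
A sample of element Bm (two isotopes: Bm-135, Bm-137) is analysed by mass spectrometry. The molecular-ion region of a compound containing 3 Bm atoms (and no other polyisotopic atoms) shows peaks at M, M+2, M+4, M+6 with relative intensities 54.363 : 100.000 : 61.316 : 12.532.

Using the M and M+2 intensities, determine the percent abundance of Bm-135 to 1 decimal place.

62.0%

If p is the fraction of Bm that is Bm-135, then I(M+2)/I(M) = [C(3,1)·p^2·(1−p)] / p^3 = 3·(1−p)/p = 100.000/54.363 = 1.8395
(1−p)/p = 1.8395/3 = 0.6132  ⇒  p = 1/(1 + 0.6132) = 0.6199
Bm-135: 62.0%, Bm-137: 38.0%.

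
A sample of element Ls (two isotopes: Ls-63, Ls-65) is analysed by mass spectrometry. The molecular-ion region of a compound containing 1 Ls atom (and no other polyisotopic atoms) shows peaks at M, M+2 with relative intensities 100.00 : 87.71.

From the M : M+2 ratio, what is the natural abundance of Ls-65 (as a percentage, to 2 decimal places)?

46.73%

Let p = fractional abundance of Ls-63. I(M+2)/I(M) = [C(1,1)·p^0·(1−p)] / p^1 = 1·(1−p)/p = 87.71/100.00 = 0.8771
(1−p)/p = 0.8771/1 = 0.8771  ⇒  p = 1/(1 + 0.8771) = 0.5327
Ls-63: 53.27%, Ls-65: 46.73%.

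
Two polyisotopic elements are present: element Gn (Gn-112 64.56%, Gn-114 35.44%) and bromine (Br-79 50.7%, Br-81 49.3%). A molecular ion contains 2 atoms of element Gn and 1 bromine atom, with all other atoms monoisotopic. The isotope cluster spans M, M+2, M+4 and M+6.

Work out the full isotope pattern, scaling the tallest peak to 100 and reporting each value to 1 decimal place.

Element Gn pattern (n=2): 0.41679936 : 0.45760128 : 0.12559936
Bromine pattern (n=1): 0.5070 : 0.4930
Convolve the two distributions (both contribute in 2-u steps):
  M: 0.41679936×0.5070 = 0.211317
  M+2: 0.41679936×0.4930 + 0.45760128×0.5070 = 0.437486
  M+4: 0.45760128×0.4930 + 0.12559936×0.5070 = 0.289276
  M+6: 0.12559936×0.4930 = 0.061920
Scale to base peak (0.437486) = 100: 48.3 : 100.0 : 66.1 : 14.2

48.3 : 100.0 : 66.1 : 14.2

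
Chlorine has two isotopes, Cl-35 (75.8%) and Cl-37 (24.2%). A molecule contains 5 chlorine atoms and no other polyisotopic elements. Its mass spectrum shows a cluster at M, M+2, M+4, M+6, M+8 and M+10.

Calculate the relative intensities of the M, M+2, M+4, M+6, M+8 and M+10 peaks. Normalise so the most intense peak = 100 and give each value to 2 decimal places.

62.64 : 100.00 : 63.85 : 20.39 : 3.25 : 0.21

The 5 Cl atoms are independent, so intensities follow the terms of (0.758 + 0.242)^5.
P(M) = 0.758^5 = 0.250234
P(M+2) = 5 × 0.758^4 × 0.242^1 = 0.399450
P(M+4) = 10 × 0.758^3 × 0.242^2 = 0.255058
P(M+6) = 10 × 0.758^2 × 0.242^3 = 0.081430
P(M+8) = 5 × 0.758^1 × 0.242^4 = 0.012999
P(M+10) = 0.242^5 = 0.000830
The M+2 peak is largest (0.399450); scaling to 100 gives 62.64 : 100.00 : 63.85 : 20.39 : 3.25 : 0.21.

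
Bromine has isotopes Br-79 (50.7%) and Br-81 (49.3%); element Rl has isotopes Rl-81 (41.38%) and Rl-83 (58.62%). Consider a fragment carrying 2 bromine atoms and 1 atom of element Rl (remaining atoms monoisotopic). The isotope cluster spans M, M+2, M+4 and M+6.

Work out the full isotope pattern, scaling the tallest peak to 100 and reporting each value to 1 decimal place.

27.0 : 90.8 : 100.0 : 36.2

Bromine pattern (n=2): 0.257049 : 0.499902 : 0.243049
Element Rl pattern (n=1): 0.4138 : 0.5862
Convolve the two distributions (both contribute in 2-u steps):
  M: 0.257049×0.4138 = 0.106367
  M+2: 0.257049×0.5862 + 0.499902×0.4138 = 0.357542
  M+4: 0.499902×0.5862 + 0.243049×0.4138 = 0.393616
  M+6: 0.243049×0.5862 = 0.142475
Scale to base peak (0.393616) = 100: 27.0 : 90.8 : 100.0 : 36.2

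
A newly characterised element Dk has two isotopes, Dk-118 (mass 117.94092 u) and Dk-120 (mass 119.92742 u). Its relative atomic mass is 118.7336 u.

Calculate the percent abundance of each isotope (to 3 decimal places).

Let x be the fractional abundance of Dk-118; then Dk-120 has abundance 1 − x.
117.94092·x + 119.92742·(1 − x) = 118.7336
(117.94092 − 119.92742)·x = 118.7336 − 119.92742
x = -1.19382 / -1.98650 = 0.60097 → 60.097% Dk-118, 39.903% Dk-120.

Dk-118: 60.097%, Dk-120: 39.903%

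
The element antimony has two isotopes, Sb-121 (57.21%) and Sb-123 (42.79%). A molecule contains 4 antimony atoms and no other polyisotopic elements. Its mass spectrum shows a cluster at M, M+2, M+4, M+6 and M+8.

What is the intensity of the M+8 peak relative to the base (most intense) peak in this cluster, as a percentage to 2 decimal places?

Binomial terms of (0.5721 + 0.4279)^4: M 0.1071, M+2 0.3205, M+4 0.3596, M+6 0.1793, M+8 0.0335 → M+4 is the base peak.
P(M+4) = C(4,2) × 0.5721^2 × 0.4279^2 = 6 × 0.32729841 × 0.18309841 = 0.359567 (base)
P(M+8) = C(4,4) × 0.5721^0 × 0.4279^4 = 1 × 1.0000 × 0.03352503 = 0.033525
Relative intensity = 0.033525 / 0.359567 × 100 = 9.32

9.32%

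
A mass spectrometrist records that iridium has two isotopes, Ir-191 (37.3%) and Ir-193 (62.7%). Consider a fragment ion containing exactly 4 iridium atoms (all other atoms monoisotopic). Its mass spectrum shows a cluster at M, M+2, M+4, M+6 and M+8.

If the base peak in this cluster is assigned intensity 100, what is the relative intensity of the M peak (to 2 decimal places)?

Term probabilities: M 0.0194, M+2 0.1302, M+4 0.3282, M+6 0.3678, M+8 0.1546. Base peak = M+6.
P(M+6) = C(4,3) × 0.373^1 × 0.627^3 = 4 × 0.3730 × 0.24649188 = 0.367766 (base)
P(M) = C(4,0) × 0.373^4 × 0.627^0 = 1 × 0.01935688 × 1.0000 = 0.019357
Relative intensity = 0.019357 / 0.367766 × 100 = 5.26

5.26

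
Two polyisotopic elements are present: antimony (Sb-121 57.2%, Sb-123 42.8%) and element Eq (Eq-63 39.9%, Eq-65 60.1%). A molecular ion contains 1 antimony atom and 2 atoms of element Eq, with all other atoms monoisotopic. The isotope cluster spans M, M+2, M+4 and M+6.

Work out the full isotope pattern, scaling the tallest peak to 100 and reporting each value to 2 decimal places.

Antimony pattern (n=1): 0.5720 : 0.4280
Element Eq pattern (n=2): 0.159201 : 0.479598 : 0.361201
Convolve the two distributions (both contribute in 2-u steps):
  M: 0.5720×0.159201 = 0.091063
  M+2: 0.5720×0.479598 + 0.4280×0.159201 = 0.342468
  M+4: 0.5720×0.361201 + 0.4280×0.479598 = 0.411875
  M+6: 0.4280×0.361201 = 0.154594
Scale to base peak (0.411875) = 100: 22.11 : 83.15 : 100.00 : 37.53

22.11 : 83.15 : 100.00 : 37.53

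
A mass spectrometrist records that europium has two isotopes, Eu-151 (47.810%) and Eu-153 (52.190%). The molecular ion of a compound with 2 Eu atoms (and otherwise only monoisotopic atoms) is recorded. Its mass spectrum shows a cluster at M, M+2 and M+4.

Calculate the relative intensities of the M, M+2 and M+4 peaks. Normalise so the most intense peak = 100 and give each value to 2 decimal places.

The 2 Eu atoms are independent, so intensities follow the terms of (0.47810 + 0.52190)^2.
P(M) = 0.47810^2 = 0.228580
P(M+2) = 2 × 0.47810^1 × 0.52190^1 = 0.499041
P(M+4) = 0.52190^2 = 0.272380
The M+2 peak is largest (0.499041); scaling to 100 gives 45.80 : 100.00 : 54.58.

45.80 : 100.00 : 54.58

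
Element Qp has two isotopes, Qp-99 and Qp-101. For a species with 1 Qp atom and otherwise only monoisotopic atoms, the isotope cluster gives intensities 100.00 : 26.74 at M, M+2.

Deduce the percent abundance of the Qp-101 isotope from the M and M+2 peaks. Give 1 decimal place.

If p is the fraction of Qp that is Qp-99, then I(M+2)/I(M) = [C(1,1)·p^0·(1−p)] / p^1 = 1·(1−p)/p = 26.74/100.00 = 0.2674
(1−p)/p = 0.2674/1 = 0.2674  ⇒  p = 1/(1 + 0.2674) = 0.7890
Qp-99: 78.9%, Qp-101: 21.1%.

21.1%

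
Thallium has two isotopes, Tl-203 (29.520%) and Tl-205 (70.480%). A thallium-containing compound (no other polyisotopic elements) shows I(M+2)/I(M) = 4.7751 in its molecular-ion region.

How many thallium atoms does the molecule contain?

The M+2/M ratio from n Tl atoms is n · q/p = n · 0.70480/0.29520.
n = 4.7751 × 0.29520/0.70480 = 2.00 ≈ 2

2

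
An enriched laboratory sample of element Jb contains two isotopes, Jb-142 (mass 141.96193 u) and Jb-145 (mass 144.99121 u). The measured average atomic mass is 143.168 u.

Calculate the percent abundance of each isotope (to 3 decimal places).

Jb-142: 60.186%, Jb-145: 39.814%

Let x be the fractional abundance of Jb-142; then Jb-145 has abundance 1 − x.
141.96193·x + 144.99121·(1 − x) = 143.168
(141.96193 − 144.99121)·x = 143.168 − 144.99121
x = -1.82321 / -3.02928 = 0.60186 → 60.186% Jb-142, 39.814% Jb-145.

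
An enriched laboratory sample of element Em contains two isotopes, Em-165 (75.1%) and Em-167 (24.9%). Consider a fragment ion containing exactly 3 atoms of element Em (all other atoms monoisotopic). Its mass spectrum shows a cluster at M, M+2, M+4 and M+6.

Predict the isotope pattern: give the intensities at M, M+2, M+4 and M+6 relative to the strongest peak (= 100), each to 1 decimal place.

Each Em atom is independently Em-165 (p = 0.751) or Em-167 (q = 0.249); the cluster is the binomial expansion (p + q)^3.
P(M) = 0.751^3 = 0.423565
P(M+2) = 3 × 0.751^2 × 0.249^1 = 0.421309
P(M+4) = 3 × 0.751^1 × 0.249^2 = 0.139688
P(M+6) = 0.249^3 = 0.015438
The M peak is largest (0.423565); scaling to 100 gives 100.0 : 99.5 : 33.0 : 3.6.

100.0 : 99.5 : 33.0 : 3.6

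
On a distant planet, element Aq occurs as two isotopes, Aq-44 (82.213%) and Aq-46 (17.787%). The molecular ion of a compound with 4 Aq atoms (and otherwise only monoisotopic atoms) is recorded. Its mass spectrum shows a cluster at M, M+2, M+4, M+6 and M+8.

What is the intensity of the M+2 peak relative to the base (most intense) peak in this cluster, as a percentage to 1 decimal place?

(0.82213 + 0.17787)^4 gives M 0.4568, M+2 0.3954, M+4 0.1283, M+6 0.0185, M+8 0.0010; the largest is M.
P(M) = C(4,0) × 0.82213^4 × 0.17787^0 = 1 × 0.45683775 × 1.0000 = 0.456838 (base)
P(M+2) = C(4,1) × 0.82213^3 × 0.17787^1 = 4 × 0.55567581 × 0.17787 = 0.395352
Relative intensity = 0.395352 / 0.456838 × 100 = 86.5

86.5%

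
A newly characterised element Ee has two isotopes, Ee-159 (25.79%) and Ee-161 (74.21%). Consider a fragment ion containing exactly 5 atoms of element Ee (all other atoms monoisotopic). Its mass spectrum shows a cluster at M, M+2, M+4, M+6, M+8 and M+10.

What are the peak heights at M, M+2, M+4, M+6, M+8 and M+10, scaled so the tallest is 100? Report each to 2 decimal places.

0.29 : 4.20 : 24.16 : 69.51 : 100.00 : 57.55

The 5 Ee atoms are independent, so intensities follow the terms of (0.2579 + 0.7421)^5.
P(M) = 0.2579^5 = 0.001141
P(M+2) = 5 × 0.2579^4 × 0.7421^1 = 0.016415
P(M+4) = 10 × 0.2579^3 × 0.7421^2 = 0.094467
P(M+6) = 10 × 0.2579^2 × 0.7421^3 = 0.271825
P(M+8) = 5 × 0.2579^1 × 0.7421^4 = 0.391085
P(M+10) = 0.7421^5 = 0.225067
The M+8 peak is largest (0.391085); scaling to 100 gives 0.29 : 4.20 : 24.16 : 69.51 : 100.00 : 57.55.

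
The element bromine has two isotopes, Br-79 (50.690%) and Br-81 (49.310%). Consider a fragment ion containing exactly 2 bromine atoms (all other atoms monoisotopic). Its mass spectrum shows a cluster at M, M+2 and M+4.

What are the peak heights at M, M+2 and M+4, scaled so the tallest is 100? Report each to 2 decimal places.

51.40 : 100.00 : 48.64

Expanding (0.50690 + 0.49310)^2:
P(M) = 0.50690^2 = 0.256948
P(M+2) = 2 × 0.50690^1 × 0.49310^1 = 0.499905
P(M+4) = 0.49310^2 = 0.243148
The M+2 peak is largest (0.499905); scaling to 100 gives 51.40 : 100.00 : 48.64.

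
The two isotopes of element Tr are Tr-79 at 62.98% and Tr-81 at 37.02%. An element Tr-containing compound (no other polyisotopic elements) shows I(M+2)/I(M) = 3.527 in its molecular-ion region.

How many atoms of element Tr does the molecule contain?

For n independent Tr atoms, I(M+2)/I(M) = n · (abundance Tr-81) / (abundance Tr-79) = n · 0.3702/0.6298.
n = 3.527 × 0.6298/0.3702 = 6.00 ≈ 6

6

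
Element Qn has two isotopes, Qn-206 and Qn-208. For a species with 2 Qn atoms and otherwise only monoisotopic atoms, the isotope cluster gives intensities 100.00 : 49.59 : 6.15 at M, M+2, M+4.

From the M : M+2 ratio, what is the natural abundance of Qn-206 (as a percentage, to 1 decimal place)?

80.1%

Write p for the Qn-206 fraction. I(M+2)/I(M) = [C(2,1)·p^1·(1−p)] / p^2 = 2·(1−p)/p = 49.59/100.00 = 0.4959
(1−p)/p = 0.4959/2 = 0.2480  ⇒  p = 1/(1 + 0.2480) = 0.8013
Qn-206: 80.1%, Qn-208: 19.9%.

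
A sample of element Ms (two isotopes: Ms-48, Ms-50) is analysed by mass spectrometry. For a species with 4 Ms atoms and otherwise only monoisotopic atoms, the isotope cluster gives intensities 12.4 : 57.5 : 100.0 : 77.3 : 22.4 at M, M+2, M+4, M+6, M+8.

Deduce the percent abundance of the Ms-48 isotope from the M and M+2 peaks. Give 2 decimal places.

46.31%

If p is the fraction of Ms that is Ms-48, then I(M+2)/I(M) = [C(4,1)·p^3·(1−p)] / p^4 = 4·(1−p)/p = 57.5/12.4 = 4.6371
(1−p)/p = 4.6371/4 = 1.1593  ⇒  p = 1/(1 + 1.1593) = 0.4631
Ms-48: 46.31%, Ms-50: 53.69%.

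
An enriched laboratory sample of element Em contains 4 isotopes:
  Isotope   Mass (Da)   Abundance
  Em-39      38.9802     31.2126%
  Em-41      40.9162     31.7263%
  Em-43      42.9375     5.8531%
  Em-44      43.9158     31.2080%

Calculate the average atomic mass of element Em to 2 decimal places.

41.37 Da

Average mass = Σ (abundance × isotope mass) = 0.312126 × 38.9802 + 0.317263 × 40.9162 + 0.058531 × 42.9375 + 0.312080 × 43.9158
= 12.16673 + 12.98120 + 2.51317 + 13.70524 = 41.36634 Da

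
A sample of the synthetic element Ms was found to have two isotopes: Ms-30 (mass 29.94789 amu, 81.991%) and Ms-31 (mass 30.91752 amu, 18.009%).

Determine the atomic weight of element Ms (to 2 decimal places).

The abundance-weighted mean is 0.81991 × 29.94789 + 0.18009 × 30.91752
= 24.554574 + 5.567936 = 30.122510 amu

30.12 amu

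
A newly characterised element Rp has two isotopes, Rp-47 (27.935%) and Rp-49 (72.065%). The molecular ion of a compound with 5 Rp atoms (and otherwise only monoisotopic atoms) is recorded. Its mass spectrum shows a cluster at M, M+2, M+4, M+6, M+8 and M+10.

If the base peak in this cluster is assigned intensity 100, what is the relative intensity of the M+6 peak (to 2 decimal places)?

(0.27935 + 0.72065)^5 gives M 0.0017, M+2 0.0219, M+4 0.1132, M+6 0.2921, M+8 0.3767, M+10 0.1944; the largest is M+8.
P(M+8) = C(5,4) × 0.27935^1 × 0.72065^4 = 5 × 0.27935 × 0.26971032 = 0.376718 (base)
P(M+6) = C(5,3) × 0.27935^2 × 0.72065^3 = 10 × 0.07803642 × 0.37425979 = 0.292059
Relative intensity = 0.292059 / 0.376718 × 100 = 77.53

77.53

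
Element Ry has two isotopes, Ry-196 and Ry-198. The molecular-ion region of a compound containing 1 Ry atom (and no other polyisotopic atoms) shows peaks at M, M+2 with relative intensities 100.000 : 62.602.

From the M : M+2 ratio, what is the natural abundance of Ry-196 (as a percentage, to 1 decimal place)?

Write p for the Ry-196 fraction. I(M+2)/I(M) = [C(1,1)·p^0·(1−p)] / p^1 = 1·(1−p)/p = 62.602/100.000 = 0.6260
(1−p)/p = 0.6260/1 = 0.6260  ⇒  p = 1/(1 + 0.6260) = 0.6150
Ry-196: 61.5%, Ry-198: 38.5%.

61.5%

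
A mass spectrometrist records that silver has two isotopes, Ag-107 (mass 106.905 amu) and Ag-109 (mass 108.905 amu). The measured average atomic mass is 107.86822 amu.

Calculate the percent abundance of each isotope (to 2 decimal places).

Let x be the fractional abundance of Ag-107; then Ag-109 has abundance 1 − x.
106.905·x + 108.905·(1 − x) = 107.86822
(106.905 − 108.905)·x = 107.86822 − 108.905
x = -1.03678 / -2.000 = 0.51839 → 51.84% Ag-107, 48.16% Ag-109.

Ag-107: 51.84%, Ag-109: 48.16%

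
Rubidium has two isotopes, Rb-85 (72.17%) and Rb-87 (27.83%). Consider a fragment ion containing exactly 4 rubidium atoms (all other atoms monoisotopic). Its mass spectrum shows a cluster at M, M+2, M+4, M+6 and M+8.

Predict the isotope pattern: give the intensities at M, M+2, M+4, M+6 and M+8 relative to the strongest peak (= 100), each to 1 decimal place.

The 4 Rb atoms are independent, so intensities follow the terms of (0.7217 + 0.2783)^4.
P(M) = 0.7217^4 = 0.271286
P(M+2) = 4 × 0.7217^3 × 0.2783^1 = 0.418450
P(M+4) = 6 × 0.7217^2 × 0.2783^2 = 0.242042
P(M+6) = 4 × 0.7217^1 × 0.2783^3 = 0.062224
P(M+8) = 0.2783^4 = 0.005999
The M+2 peak is largest (0.418450); scaling to 100 gives 64.8 : 100.0 : 57.8 : 14.9 : 1.4.

64.8 : 100.0 : 57.8 : 14.9 : 1.4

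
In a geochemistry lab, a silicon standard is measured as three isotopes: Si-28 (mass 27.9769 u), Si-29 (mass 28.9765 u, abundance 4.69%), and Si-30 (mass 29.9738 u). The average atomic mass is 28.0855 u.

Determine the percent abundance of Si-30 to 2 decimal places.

3.09%

The remaining 95.31% is split between Si-28 (fraction x) and Si-30 (fraction 0.9531 − x).
Substituting: 27.9769x + 29.9738(0.9531 − x) = 26.72650215
(27.9769 − 29.9738)x = -1.84152663  ⇒  x = 0.92219, y = 0.03091
Si-28: 92.22%, Si-30: 3.09%.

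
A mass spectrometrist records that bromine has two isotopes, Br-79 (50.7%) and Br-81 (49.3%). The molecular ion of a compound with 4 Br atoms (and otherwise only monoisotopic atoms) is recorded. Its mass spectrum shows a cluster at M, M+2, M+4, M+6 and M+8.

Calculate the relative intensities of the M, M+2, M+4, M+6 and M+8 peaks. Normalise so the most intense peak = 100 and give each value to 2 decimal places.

17.63 : 68.56 : 100.00 : 64.83 : 15.76

The 4 Br atoms are independent, so intensities follow the terms of (0.507 + 0.493)^4.
P(M) = 0.507^4 = 0.066074
P(M+2) = 4 × 0.507^3 × 0.493^1 = 0.256999
P(M+4) = 6 × 0.507^2 × 0.493^2 = 0.374853
P(M+6) = 4 × 0.507^1 × 0.493^3 = 0.243001
P(M+8) = 0.493^4 = 0.059073
The M+4 peak is largest (0.374853); scaling to 100 gives 17.63 : 68.56 : 100.00 : 64.83 : 15.76.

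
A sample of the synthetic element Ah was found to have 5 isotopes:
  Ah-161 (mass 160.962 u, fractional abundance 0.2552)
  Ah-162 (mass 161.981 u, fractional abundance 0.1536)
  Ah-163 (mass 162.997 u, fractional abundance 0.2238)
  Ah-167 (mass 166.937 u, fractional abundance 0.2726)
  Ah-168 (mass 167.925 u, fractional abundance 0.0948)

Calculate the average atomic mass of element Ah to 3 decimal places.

Average mass = Σ (abundance × isotope mass) = 0.2552 × 160.962 + 0.1536 × 161.981 + 0.2238 × 162.997 + 0.2726 × 166.937 + 0.0948 × 167.925
= 41.0775 + 24.8803 + 36.4787 + 45.5070 + 15.9193 = 163.8628 u

163.863 u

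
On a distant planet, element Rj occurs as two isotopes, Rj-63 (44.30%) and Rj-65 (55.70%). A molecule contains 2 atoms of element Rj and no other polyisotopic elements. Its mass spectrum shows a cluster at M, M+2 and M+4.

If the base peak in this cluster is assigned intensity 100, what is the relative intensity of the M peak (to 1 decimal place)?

Term probabilities: M 0.1962, M+2 0.4935, M+4 0.3102. Base peak = M+2.
P(M+2) = C(2,1) × 0.4430^1 × 0.5570^1 = 2 × 0.4430 × 0.5570 = 0.493502 (base)
P(M) = C(2,0) × 0.4430^2 × 0.5570^0 = 1 × 0.196249 × 1.0000 = 0.196249
Relative intensity = 0.196249 / 0.493502 × 100 = 39.8

39.8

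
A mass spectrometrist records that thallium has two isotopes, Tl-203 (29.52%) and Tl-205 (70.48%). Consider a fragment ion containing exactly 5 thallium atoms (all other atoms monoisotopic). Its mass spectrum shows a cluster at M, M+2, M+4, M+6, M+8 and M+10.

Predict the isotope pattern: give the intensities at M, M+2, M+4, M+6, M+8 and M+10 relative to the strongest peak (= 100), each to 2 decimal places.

Expanding (0.2952 + 0.7048)^5:
P(M) = 0.2952^5 = 0.002242
P(M+2) = 5 × 0.2952^4 × 0.7048^1 = 0.026761
P(M+4) = 10 × 0.2952^3 × 0.7048^2 = 0.127785
P(M+6) = 10 × 0.2952^2 × 0.7048^3 = 0.305092
P(M+8) = 5 × 0.2952^1 × 0.7048^4 = 0.364208
P(M+10) = 0.7048^5 = 0.173912
The M+8 peak is largest (0.364208); scaling to 100 gives 0.62 : 7.35 : 35.09 : 83.77 : 100.00 : 47.75.

0.62 : 7.35 : 35.09 : 83.77 : 100.00 : 47.75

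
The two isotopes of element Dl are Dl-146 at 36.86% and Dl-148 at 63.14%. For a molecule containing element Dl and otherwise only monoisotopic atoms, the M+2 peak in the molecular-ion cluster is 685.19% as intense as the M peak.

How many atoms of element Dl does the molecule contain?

4

With n Dl atoms, P(M+2)/P(M) = C(n,1)·p^(n−1)q / p^n = n·q/p = n · 0.6314/0.3686.
n = 6.8519 × 0.3686/0.6314 = 4.00 ≈ 4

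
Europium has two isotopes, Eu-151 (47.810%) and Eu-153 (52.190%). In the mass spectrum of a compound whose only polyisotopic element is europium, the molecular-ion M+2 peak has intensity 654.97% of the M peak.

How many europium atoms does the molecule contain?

The M+2/M ratio from n Eu atoms is n · q/p = n · 0.52190/0.47810.
n = 6.5497 × 0.47810/0.52190 = 6.00 ≈ 6

6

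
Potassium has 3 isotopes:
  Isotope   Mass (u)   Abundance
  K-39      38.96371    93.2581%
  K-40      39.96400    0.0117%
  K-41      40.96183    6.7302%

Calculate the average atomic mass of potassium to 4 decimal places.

39.0983 u

Average mass = Σ (abundance × isotope mass) = 0.932581 × 38.96371 + 0.000117 × 39.96400 + 0.067302 × 40.96183
= 36.336816 + 0.004676 + 2.756813 = 39.098305 u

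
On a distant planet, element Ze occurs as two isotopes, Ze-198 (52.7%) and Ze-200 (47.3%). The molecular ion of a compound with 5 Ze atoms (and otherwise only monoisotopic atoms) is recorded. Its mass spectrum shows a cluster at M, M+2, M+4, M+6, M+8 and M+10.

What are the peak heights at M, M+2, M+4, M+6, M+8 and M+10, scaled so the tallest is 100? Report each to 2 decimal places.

The 5 Ze atoms are independent, so intensities follow the terms of (0.527 + 0.473)^5.
P(M) = 0.527^5 = 0.040649
P(M+2) = 5 × 0.527^4 × 0.473^1 = 0.182420
P(M+4) = 10 × 0.527^3 × 0.473^2 = 0.327457
P(M+6) = 10 × 0.527^2 × 0.473^3 = 0.293903
P(M+8) = 5 × 0.527^1 × 0.473^4 = 0.131894
P(M+10) = 0.473^5 = 0.023676
The M+4 peak is largest (0.327457); scaling to 100 gives 12.41 : 55.71 : 100.00 : 89.75 : 40.28 : 7.23.

12.41 : 55.71 : 100.00 : 89.75 : 40.28 : 7.23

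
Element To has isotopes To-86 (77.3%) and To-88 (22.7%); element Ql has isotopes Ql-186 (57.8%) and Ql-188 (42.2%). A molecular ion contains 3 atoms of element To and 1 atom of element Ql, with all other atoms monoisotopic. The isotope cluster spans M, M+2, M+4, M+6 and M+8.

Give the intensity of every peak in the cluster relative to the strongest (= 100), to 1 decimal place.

62.1 : 100.0 : 56.0 : 13.3 : 1.1

Element To pattern (n=3): 0.46188992 : 0.40691725 : 0.11949575 : 0.01169708
Element Ql pattern (n=1): 0.5780 : 0.4220
Convolve the two distributions (both contribute in 2-u steps):
  M: 0.46188992×0.5780 = 0.266972
  M+2: 0.46188992×0.4220 + 0.40691725×0.5780 = 0.430116
  M+4: 0.40691725×0.4220 + 0.11949575×0.5780 = 0.240788
  M+6: 0.11949575×0.4220 + 0.01169708×0.5780 = 0.057188
  M+8: 0.01169708×0.4220 = 0.004936
Scale to base peak (0.430116) = 100: 62.1 : 100.0 : 56.0 : 13.3 : 1.1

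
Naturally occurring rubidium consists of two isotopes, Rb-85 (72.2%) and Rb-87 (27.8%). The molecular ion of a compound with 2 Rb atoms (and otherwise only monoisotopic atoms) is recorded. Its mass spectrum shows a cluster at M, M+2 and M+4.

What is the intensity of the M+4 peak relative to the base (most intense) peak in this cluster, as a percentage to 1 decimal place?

14.8%

Term probabilities: M 0.5213, M+2 0.4014, M+4 0.0773. Base peak = M.
P(M) = C(2,0) × 0.722^2 × 0.278^0 = 1 × 0.521284 × 1.0000 = 0.521284 (base)
P(M+4) = C(2,2) × 0.722^0 × 0.278^2 = 1 × 1.0000 × 0.077284 = 0.077284
Relative intensity = 0.077284 / 0.521284 × 100 = 14.8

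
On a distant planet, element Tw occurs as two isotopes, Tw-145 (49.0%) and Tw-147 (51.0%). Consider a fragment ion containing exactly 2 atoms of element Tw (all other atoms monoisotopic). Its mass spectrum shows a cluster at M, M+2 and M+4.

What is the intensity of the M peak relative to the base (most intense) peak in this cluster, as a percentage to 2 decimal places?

Binomial terms of (0.490 + 0.510)^2: M 0.2401, M+2 0.4998, M+4 0.2601 → M+2 is the base peak.
P(M+2) = C(2,1) × 0.490^1 × 0.510^1 = 2 × 0.4900 × 0.5100 = 0.499800 (base)
P(M) = C(2,0) × 0.490^2 × 0.510^0 = 1 × 0.2401 × 1.0000 = 0.240100
Relative intensity = 0.240100 / 0.499800 × 100 = 48.04

48.04%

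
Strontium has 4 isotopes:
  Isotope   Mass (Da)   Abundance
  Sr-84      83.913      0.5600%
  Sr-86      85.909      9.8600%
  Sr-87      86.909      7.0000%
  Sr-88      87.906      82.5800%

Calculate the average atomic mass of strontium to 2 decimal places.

87.62 Da

Average mass = Σ (abundance × isotope mass) = 0.005600 × 83.913 + 0.098600 × 85.909 + 0.070000 × 86.909 + 0.825800 × 87.906
= 0.4699 + 8.4706 + 6.0836 + 72.5928 = 87.6169 Da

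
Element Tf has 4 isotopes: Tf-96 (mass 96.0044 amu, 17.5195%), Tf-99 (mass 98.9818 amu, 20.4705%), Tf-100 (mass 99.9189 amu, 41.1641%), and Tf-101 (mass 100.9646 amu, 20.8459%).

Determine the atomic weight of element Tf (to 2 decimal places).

The abundance-weighted mean is 0.175195 × 96.0044 + 0.204705 × 98.9818 + 0.411641 × 99.9189 + 0.208459 × 100.9646
= 16.81949 + 20.26207 + 41.13072 + 21.04698 = 99.25926 amu

99.26 amu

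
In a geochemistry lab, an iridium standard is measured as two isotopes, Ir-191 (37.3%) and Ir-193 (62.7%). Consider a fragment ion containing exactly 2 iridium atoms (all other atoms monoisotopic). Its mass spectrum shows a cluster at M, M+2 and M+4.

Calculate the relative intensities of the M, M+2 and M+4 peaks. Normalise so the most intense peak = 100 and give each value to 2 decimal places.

Each Ir atom is independently Ir-191 (p = 0.373) or Ir-193 (q = 0.627); the cluster is the binomial expansion (p + q)^2.
P(M) = 0.373^2 = 0.139129
P(M+2) = 2 × 0.373^1 × 0.627^1 = 0.467742
P(M+4) = 0.627^2 = 0.393129
The M+2 peak is largest (0.467742); scaling to 100 gives 29.74 : 100.00 : 84.05.

29.74 : 100.00 : 84.05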